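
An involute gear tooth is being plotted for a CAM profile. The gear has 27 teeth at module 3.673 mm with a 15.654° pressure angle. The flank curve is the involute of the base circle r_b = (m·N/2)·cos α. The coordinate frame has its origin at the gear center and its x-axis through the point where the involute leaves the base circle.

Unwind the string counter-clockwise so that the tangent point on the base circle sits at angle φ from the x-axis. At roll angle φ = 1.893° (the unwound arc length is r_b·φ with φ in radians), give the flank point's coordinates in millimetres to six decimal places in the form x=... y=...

x=47.772361 y=0.000574

pitch radius r_p = m·N/2 = 3.673·27/2 = 49.585500
base radius r_b = r_p·cos α = 49.585500·cos 15.654° = 47.746309
roll angle φ = 1.893° = 0.03303908 rad
x = r_b·(cos φ + φ·sin φ) = 47.746309·(0.99945426 + 0.03303908·0.03303307) = 47.772361
y = r_b·(sin φ − φ·cos φ) = 47.746309·(0.03303307 − 0.03303908·0.99945426) = 0.000574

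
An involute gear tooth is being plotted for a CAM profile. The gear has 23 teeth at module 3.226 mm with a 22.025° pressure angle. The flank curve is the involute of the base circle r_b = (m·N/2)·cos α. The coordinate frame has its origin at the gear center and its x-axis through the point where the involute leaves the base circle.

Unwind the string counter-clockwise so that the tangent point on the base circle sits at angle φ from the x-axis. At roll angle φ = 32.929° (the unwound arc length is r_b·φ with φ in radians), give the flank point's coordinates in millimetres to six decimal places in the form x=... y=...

pitch radius r_p = m·N/2 = 3.226·23/2 = 37.099000
base radius r_b = r_p·cos α = 37.099000·cos 22.025° = 34.391527
roll angle φ = 32.929° = 0.57471947 rad
x = r_b·(cos φ + φ·sin φ) = 34.391527·(0.83934483 + 0.57471947·0.54359935) = 39.610852
y = r_b·(sin φ − φ·cos φ) = 34.391527·(0.54359935 − 0.57471947·0.83934483) = 2.105158

x=39.610852 y=2.105158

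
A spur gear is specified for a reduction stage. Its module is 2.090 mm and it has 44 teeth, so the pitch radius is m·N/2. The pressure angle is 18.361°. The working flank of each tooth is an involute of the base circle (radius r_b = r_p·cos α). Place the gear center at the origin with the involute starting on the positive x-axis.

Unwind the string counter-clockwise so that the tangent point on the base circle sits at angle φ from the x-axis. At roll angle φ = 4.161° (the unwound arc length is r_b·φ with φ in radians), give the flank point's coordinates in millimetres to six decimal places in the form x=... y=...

pitch radius r_p = m·N/2 = 2.090·44/2 = 45.980000
base radius r_b = r_p·cos α = 45.980000·cos 18.361° = 43.639188
roll angle φ = 4.161° = 0.07262315 rad
x = r_b·(cos φ + φ·sin φ) = 43.639188·(0.99736410 + 0.07262315·0.07255933) = 43.754115
y = r_b·(sin φ − φ·cos φ) = 43.639188·(0.07255933 − 0.07262315·0.99736410) = 0.005569

x=43.754115 y=0.005569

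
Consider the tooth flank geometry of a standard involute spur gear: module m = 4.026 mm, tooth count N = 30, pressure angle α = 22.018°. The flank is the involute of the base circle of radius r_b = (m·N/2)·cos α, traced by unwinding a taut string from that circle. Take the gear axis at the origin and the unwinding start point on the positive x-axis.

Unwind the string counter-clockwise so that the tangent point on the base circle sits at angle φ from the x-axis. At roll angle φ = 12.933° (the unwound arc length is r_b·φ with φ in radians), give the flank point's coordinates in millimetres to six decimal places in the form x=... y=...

x=57.393668 y=0.213535

pitch radius r_p = m·N/2 = 4.026·30/2 = 60.390000
base radius r_b = r_p·cos α = 60.390000·cos 22.018° = 55.985523
roll angle φ = 12.933° = 0.22572343 rad
x = r_b·(cos φ + φ·sin φ) = 55.985523·(0.97463245 + 0.22572343·0.22381150) = 57.393668
y = r_b·(sin φ − φ·cos φ) = 55.985523·(0.22381150 − 0.22572343·0.97463245) = 0.213535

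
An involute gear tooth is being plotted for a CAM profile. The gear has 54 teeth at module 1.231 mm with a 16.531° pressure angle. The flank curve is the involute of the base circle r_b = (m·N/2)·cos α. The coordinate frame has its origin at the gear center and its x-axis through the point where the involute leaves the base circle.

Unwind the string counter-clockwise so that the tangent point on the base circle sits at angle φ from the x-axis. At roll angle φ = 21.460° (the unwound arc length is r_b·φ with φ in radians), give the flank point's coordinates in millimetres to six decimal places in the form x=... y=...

pitch radius r_p = m·N/2 = 1.231·54/2 = 33.237000
base radius r_b = r_p·cos α = 33.237000·cos 16.531° = 31.863179
roll angle φ = 21.460° = 0.37454766 rad
x = r_b·(cos φ + φ·sin φ) = 31.863179·(0.93067321 + 0.37454766·0.36585158) = 34.020382
y = r_b·(sin φ − φ·cos φ) = 31.863179·(0.36585158 − 0.37454766·0.93067321) = 0.550281

x=34.020382 y=0.550281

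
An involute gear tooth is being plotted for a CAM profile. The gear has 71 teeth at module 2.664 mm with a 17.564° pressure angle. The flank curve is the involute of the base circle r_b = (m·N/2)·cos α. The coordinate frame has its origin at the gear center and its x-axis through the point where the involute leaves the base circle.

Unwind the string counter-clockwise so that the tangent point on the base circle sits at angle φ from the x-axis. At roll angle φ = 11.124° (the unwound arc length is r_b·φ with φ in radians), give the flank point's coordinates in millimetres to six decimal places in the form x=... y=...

x=91.846438 y=0.219121

pitch radius r_p = m·N/2 = 2.664·71/2 = 94.572000
base radius r_b = r_p·cos α = 94.572000·cos 17.564° = 90.163097
roll angle φ = 11.124° = 0.19415043 rad
x = r_b·(cos φ + φ·sin φ) = 90.163097·(0.98121193 + 0.19415043·0.19293299) = 91.846438
y = r_b·(sin φ − φ·cos φ) = 90.163097·(0.19293299 − 0.19415043·0.98121193) = 0.219121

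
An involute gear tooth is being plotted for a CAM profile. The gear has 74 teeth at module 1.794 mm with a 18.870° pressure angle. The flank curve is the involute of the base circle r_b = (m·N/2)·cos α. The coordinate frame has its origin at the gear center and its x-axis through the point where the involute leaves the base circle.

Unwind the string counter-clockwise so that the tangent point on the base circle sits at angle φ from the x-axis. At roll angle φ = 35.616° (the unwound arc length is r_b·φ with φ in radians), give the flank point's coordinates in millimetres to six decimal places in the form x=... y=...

pitch radius r_p = m·N/2 = 1.794·74/2 = 66.378000
base radius r_b = r_p·cos α = 66.378000·cos 18.870° = 62.810503
roll angle φ = 35.616° = 0.62161647 rad
x = r_b·(cos φ + φ·sin φ) = 62.810503·(0.81293817 + 0.62161647·0.58235001) = 73.798354
y = r_b·(sin φ − φ·cos φ) = 62.810503·(0.58235001 − 0.62161647·0.81293817) = 4.837304

x=73.798354 y=4.837304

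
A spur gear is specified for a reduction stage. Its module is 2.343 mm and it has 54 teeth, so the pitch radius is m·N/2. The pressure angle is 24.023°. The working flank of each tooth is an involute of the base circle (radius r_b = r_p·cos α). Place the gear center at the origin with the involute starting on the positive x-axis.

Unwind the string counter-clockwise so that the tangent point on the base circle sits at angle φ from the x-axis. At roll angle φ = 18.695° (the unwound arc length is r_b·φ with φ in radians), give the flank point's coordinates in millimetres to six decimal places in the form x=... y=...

pitch radius r_p = m·N/2 = 2.343·54/2 = 63.261000
base radius r_b = r_p·cos α = 63.261000·cos 24.023° = 57.781466
roll angle φ = 18.695° = 0.32628930 rad
x = r_b·(cos φ + φ·sin φ) = 57.781466·(0.94723825 + 0.32628930·0.32053033) = 60.775925
y = r_b·(sin φ − φ·cos φ) = 57.781466·(0.32053033 − 0.32628930·0.94723825) = 0.661980

x=60.775925 y=0.661980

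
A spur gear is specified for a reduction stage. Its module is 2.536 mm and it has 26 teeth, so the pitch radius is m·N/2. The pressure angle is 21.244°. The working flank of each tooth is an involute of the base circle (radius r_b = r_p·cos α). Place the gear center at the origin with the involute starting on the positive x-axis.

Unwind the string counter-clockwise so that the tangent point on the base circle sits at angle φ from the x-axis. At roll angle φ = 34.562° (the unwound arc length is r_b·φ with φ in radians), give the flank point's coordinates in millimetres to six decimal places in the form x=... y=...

x=35.819833 y=2.167461

pitch radius r_p = m·N/2 = 2.536·26/2 = 32.968000
base radius r_b = r_p·cos α = 32.968000·cos 21.244° = 30.727687
roll angle φ = 34.562° = 0.60322070 rad
x = r_b·(cos φ + φ·sin φ) = 30.727687·(0.82351280 + 0.60322070·0.56729770) = 35.819833
y = r_b·(sin φ − φ·cos φ) = 30.727687·(0.56729770 − 0.60322070·0.82351280) = 2.167461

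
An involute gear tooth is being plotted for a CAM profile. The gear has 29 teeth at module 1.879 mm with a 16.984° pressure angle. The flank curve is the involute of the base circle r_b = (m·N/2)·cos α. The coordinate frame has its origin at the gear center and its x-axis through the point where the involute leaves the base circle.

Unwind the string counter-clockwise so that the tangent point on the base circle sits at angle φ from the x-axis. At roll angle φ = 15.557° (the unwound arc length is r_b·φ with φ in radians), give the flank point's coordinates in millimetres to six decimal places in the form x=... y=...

pitch radius r_p = m·N/2 = 1.879·29/2 = 27.245500
base radius r_b = r_p·cos α = 27.245500·cos 16.984° = 26.057225
roll angle φ = 15.557° = 0.27152087 rad
x = r_b·(cos φ + φ·sin φ) = 26.057225·(0.96336412 + 0.27152087·0.26819690) = 27.000110
y = r_b·(sin φ − φ·cos φ) = 26.057225·(0.26819690 − 0.27152087·0.96336412) = 0.172588

x=27.000110 y=0.172588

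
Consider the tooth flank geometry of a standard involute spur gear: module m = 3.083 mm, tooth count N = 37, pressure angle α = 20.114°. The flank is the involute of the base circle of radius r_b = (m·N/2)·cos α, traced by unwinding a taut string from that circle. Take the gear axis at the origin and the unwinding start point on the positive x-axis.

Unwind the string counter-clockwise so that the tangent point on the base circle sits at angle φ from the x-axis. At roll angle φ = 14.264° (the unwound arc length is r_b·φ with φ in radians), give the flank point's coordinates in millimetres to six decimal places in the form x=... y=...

pitch radius r_p = m·N/2 = 3.083·37/2 = 57.035500
base radius r_b = r_p·cos α = 57.035500·cos 20.114° = 53.556919
roll angle φ = 14.264° = 0.24895376 rad
x = r_b·(cos φ + φ·sin φ) = 53.556919·(0.96917073 + 0.24895376·0.24639011) = 55.190967
y = r_b·(sin φ − φ·cos φ) = 53.556919·(0.24639011 − 0.24895376·0.96917073) = 0.273751

x=55.190967 y=0.273751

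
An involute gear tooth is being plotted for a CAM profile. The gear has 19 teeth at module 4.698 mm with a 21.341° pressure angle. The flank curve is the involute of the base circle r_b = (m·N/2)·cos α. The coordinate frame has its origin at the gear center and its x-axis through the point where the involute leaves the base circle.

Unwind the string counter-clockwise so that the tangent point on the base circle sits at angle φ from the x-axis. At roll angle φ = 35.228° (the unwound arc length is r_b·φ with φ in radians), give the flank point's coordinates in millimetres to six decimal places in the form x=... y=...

x=48.701108 y=3.100664

pitch radius r_p = m·N/2 = 4.698·19/2 = 44.631000
base radius r_b = r_p·cos α = 44.631000·cos 21.341° = 41.570699
roll angle φ = 35.228° = 0.61484459 rad
x = r_b·(cos φ + φ·sin φ) = 41.570699·(0.81686310 + 0.61484459·0.57683158) = 48.701108
y = r_b·(sin φ − φ·cos φ) = 41.570699·(0.57683158 − 0.61484459·0.81686310) = 3.100664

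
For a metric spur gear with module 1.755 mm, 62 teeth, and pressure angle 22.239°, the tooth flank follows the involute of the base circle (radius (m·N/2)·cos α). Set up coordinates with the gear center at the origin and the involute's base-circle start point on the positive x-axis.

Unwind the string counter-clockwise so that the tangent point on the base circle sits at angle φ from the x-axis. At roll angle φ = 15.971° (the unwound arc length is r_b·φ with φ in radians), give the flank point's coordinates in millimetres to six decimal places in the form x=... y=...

pitch radius r_p = m·N/2 = 1.755·62/2 = 54.405000
base radius r_b = r_p·cos α = 54.405000·cos 22.239° = 50.357985
roll angle φ = 15.971° = 0.27874653 rad
x = r_b·(cos φ + φ·sin φ) = 50.357985·(0.96140109 + 0.27874653·0.27515078) = 52.276544
y = r_b·(sin φ − φ·cos φ) = 50.357985·(0.27515078 − 0.27874653·0.96140109) = 0.360743

x=52.276544 y=0.360743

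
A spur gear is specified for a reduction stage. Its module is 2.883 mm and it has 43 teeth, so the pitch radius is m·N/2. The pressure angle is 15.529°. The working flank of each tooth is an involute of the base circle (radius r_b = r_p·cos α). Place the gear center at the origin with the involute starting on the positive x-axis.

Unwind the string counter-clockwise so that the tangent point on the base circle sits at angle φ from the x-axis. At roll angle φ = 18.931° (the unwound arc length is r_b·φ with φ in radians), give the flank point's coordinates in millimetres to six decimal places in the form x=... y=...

x=62.893229 y=0.710257

pitch radius r_p = m·N/2 = 2.883·43/2 = 61.984500
base radius r_b = r_p·cos α = 61.984500·cos 15.529° = 59.721760
roll angle φ = 18.931° = 0.33040828 rad
x = r_b·(cos φ + φ·sin φ) = 59.721760·(0.94590996 + 0.33040828·0.32442925) = 62.893229
y = r_b·(sin φ − φ·cos φ) = 59.721760·(0.32442925 − 0.33040828·0.94590996) = 0.710257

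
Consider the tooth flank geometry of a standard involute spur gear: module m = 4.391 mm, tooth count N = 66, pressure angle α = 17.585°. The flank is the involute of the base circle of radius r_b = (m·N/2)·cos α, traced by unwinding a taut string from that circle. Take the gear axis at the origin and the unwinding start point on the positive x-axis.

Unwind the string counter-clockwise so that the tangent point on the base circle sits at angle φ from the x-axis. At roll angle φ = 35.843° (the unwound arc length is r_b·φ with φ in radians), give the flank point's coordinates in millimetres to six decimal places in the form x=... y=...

x=162.572963 y=10.837396

pitch radius r_p = m·N/2 = 4.391·66/2 = 144.903000
base radius r_b = r_p·cos α = 144.903000·cos 17.585° = 138.131653
roll angle φ = 35.843° = 0.62557836 rad
x = r_b·(cos φ + φ·sin φ) = 138.131653·(0.81062458 + 0.62557836·0.58556621) = 162.572963
y = r_b·(sin φ − φ·cos φ) = 138.131653·(0.58556621 − 0.62557836·0.81062458) = 10.837396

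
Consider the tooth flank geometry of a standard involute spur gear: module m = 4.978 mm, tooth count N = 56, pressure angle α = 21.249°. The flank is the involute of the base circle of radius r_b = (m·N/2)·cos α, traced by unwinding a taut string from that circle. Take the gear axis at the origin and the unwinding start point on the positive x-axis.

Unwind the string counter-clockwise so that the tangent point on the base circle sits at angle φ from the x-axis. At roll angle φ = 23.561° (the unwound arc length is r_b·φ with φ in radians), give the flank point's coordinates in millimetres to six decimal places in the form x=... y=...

pitch radius r_p = m·N/2 = 4.978·56/2 = 139.384000
base radius r_b = r_p·cos α = 139.384000·cos 21.249° = 129.907867
roll angle φ = 23.561° = 0.41121703 rad
x = r_b·(cos φ + φ·sin φ) = 129.907867·(0.91663503 + 0.41121703·0.39972519) = 140.431551
y = r_b·(sin φ − φ·cos φ) = 129.907867·(0.39972519 − 0.41121703·0.91663503) = 2.960505

x=140.431551 y=2.960505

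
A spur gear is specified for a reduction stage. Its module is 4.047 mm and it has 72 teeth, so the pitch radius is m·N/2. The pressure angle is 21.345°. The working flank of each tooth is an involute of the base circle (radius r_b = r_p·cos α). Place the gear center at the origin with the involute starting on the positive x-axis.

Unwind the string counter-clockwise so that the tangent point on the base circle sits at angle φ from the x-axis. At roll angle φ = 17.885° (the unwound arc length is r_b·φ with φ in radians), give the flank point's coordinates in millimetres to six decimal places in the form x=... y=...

x=142.149328 y=1.362431

pitch radius r_p = m·N/2 = 4.047·72/2 = 145.692000
base radius r_b = r_p·cos α = 145.692000·cos 21.345° = 135.698351
roll angle φ = 17.885° = 0.31215214 rad
x = r_b·(cos φ + φ·sin φ) = 135.698351·(0.95167484 + 0.31215214·0.30710748) = 142.149328
y = r_b·(sin φ − φ·cos φ) = 135.698351·(0.30710748 − 0.31215214·0.95167484) = 1.362431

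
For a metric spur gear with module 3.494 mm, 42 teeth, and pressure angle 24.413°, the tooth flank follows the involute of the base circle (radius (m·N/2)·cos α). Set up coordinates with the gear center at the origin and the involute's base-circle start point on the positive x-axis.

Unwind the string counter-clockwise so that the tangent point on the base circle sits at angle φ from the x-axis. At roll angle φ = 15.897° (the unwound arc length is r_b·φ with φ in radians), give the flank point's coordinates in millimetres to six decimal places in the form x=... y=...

x=69.336041 y=0.472035

pitch radius r_p = m·N/2 = 3.494·42/2 = 73.374000
base radius r_b = r_p·cos α = 73.374000·cos 24.413° = 66.813624
roll angle φ = 15.897° = 0.27745499 rad
x = r_b·(cos φ + φ·sin φ) = 66.813624·(0.96175565 + 0.27745499·0.27390886) = 69.336041
y = r_b·(sin φ − φ·cos φ) = 66.813624·(0.27390886 − 0.27745499·0.96175565) = 0.472035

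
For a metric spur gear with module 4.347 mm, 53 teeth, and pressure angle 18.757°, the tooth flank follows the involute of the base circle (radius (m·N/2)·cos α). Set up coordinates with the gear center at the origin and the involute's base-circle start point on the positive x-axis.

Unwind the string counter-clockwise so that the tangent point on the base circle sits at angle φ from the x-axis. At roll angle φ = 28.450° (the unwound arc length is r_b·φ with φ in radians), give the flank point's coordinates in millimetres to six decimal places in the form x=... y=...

pitch radius r_p = m·N/2 = 4.347·53/2 = 115.195500
base radius r_b = r_p·cos α = 115.195500·cos 18.757° = 109.077565
roll angle φ = 28.450° = 0.49654617 rad
x = r_b·(cos φ + φ·sin φ) = 109.077565·(0.87923318 + 0.49654617·0.47639167) = 121.706962
y = r_b·(sin φ − φ·cos φ) = 109.077565·(0.47639167 − 0.49654617·0.87923318) = 4.342574

x=121.706962 y=4.342574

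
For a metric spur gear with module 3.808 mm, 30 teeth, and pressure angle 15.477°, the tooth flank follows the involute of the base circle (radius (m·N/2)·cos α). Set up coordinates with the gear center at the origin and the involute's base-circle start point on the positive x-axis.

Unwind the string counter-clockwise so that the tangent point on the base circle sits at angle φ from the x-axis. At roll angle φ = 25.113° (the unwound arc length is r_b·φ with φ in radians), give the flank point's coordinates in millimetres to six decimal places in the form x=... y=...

x=60.085161 y=1.515610

pitch radius r_p = m·N/2 = 3.808·30/2 = 57.120000
base radius r_b = r_p·cos α = 57.120000·cos 15.477° = 55.048695
roll angle φ = 25.113° = 0.43830454 rad
x = r_b·(cos φ + φ·sin φ) = 55.048695·(0.90547253 + 0.43830454·0.42440488) = 60.085161
y = r_b·(sin φ − φ·cos φ) = 55.048695·(0.42440488 − 0.43830454·0.90547253) = 1.515610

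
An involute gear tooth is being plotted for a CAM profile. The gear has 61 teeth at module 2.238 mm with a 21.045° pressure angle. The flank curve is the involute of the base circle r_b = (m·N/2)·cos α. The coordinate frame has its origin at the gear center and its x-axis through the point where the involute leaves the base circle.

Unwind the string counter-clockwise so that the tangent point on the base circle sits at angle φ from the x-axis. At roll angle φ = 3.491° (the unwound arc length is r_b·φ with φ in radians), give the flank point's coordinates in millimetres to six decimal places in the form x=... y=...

x=63.824176 y=0.004802

pitch radius r_p = m·N/2 = 2.238·61/2 = 68.259000
base radius r_b = r_p·cos α = 68.259000·cos 21.045° = 63.706034
roll angle φ = 3.491° = 0.06092944 rad
x = r_b·(cos φ + φ·sin φ) = 63.706034·(0.99814438 + 0.06092944·0.06089175) = 63.824176
y = r_b·(sin φ − φ·cos φ) = 63.706034·(0.06089175 − 0.06092944·0.99814438) = 0.004802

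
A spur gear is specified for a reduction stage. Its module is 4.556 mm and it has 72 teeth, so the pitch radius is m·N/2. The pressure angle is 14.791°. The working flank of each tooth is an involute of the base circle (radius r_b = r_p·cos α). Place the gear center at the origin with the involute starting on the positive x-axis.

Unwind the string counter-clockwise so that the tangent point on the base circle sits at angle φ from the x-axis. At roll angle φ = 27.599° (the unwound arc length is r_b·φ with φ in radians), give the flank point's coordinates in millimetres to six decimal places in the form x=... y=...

pitch radius r_p = m·N/2 = 4.556·72/2 = 164.016000
base radius r_b = r_p·cos α = 164.016000·cos 14.791° = 158.581084
roll angle φ = 27.599° = 0.48169342 rad
x = r_b·(cos φ + φ·sin φ) = 158.581084·(0.88621167 + 0.48169342·0.46328057) = 175.925235
y = r_b·(sin φ − φ·cos φ) = 158.581084·(0.46328057 − 0.48169342·0.88621167) = 5.772072

x=175.925235 y=5.772072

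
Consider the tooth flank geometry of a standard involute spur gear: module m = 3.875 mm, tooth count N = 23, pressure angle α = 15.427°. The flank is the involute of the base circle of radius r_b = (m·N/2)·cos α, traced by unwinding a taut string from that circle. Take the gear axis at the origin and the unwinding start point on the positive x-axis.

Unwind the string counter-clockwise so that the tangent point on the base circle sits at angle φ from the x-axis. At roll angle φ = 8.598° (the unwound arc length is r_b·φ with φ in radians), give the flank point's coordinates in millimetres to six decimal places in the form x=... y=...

pitch radius r_p = m·N/2 = 3.875·23/2 = 44.562500
base radius r_b = r_p·cos α = 44.562500·cos 15.427° = 42.956920
roll angle φ = 8.598° = 0.15006341 rad
x = r_b·(cos φ + φ·sin φ) = 42.956920·(0.98876160 + 0.15006341·0.14950083) = 43.437875
y = r_b·(sin φ − φ·cos φ) = 42.956920·(0.14950083 − 0.15006341·0.98876160) = 0.048279

x=43.437875 y=0.048279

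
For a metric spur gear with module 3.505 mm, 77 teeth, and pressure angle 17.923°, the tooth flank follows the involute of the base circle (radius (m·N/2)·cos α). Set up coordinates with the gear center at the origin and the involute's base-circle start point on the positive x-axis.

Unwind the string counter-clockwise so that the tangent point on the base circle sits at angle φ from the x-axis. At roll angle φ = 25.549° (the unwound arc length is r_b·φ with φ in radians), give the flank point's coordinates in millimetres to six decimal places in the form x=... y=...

pitch radius r_p = m·N/2 = 3.505·77/2 = 134.942500
base radius r_b = r_p·cos α = 134.942500·cos 17.923° = 128.393868
roll angle φ = 25.549° = 0.44591417 rad
x = r_b·(cos φ + φ·sin φ) = 128.393868·(0.90221678 + 0.44591417·0.43128284) = 140.531185
y = r_b·(sin φ − φ·cos φ) = 128.393868·(0.43128284 − 0.44591417·0.90221678) = 3.719775

x=140.531185 y=3.719775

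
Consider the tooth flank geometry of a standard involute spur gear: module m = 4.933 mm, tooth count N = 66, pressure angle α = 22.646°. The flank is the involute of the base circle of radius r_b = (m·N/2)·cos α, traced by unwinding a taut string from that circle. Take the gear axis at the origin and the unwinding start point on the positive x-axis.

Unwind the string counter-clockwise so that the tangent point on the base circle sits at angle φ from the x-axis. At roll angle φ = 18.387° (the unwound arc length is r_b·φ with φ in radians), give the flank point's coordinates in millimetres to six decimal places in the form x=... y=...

x=157.776337 y=1.638116

pitch radius r_p = m·N/2 = 4.933·66/2 = 162.789000
base radius r_b = r_p·cos α = 162.789000·cos 22.646° = 150.238194
roll angle φ = 18.387° = 0.32091369 rad
x = r_b·(cos φ + φ·sin φ) = 150.238194·(0.94894761 + 0.32091369·0.31543374) = 157.776337
y = r_b·(sin φ − φ·cos φ) = 150.238194·(0.31543374 − 0.32091369·0.94894761) = 1.638116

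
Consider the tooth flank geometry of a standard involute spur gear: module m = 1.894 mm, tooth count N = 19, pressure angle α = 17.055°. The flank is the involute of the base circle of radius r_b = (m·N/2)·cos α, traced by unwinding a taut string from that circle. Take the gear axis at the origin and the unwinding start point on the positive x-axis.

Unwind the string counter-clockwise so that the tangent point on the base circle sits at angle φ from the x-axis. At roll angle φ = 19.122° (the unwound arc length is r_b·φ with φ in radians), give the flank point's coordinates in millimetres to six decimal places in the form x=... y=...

x=18.133218 y=0.210784

pitch radius r_p = m·N/2 = 1.894·19/2 = 17.993000
base radius r_b = r_p·cos α = 17.993000·cos 17.055° = 17.201734
roll angle φ = 19.122° = 0.33374186 rad
x = r_b·(cos φ + φ·sin φ) = 17.201734·(0.94482320 + 0.33374186·0.32758071) = 18.133218
y = r_b·(sin φ − φ·cos φ) = 17.201734·(0.32758071 − 0.33374186·0.94482320) = 0.210784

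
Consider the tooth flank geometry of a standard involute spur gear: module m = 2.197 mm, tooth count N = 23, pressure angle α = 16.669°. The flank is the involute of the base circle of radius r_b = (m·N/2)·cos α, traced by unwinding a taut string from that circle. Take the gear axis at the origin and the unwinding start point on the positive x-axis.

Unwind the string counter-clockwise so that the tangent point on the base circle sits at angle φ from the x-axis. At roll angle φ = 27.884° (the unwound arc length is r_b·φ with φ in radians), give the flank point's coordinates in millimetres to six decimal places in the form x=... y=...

pitch radius r_p = m·N/2 = 2.197·23/2 = 25.265500
base radius r_b = r_p·cos α = 25.265500·cos 16.669° = 24.203789
roll angle φ = 27.884° = 0.48666761 rad
x = r_b·(cos φ + φ·sin φ) = 24.203789·(0.88389627 + 0.48666761·0.46768300) = 26.902570
y = r_b·(sin φ − φ·cos φ) = 24.203789·(0.46768300 − 0.48666761·0.88389627) = 0.908110

x=26.902570 y=0.908110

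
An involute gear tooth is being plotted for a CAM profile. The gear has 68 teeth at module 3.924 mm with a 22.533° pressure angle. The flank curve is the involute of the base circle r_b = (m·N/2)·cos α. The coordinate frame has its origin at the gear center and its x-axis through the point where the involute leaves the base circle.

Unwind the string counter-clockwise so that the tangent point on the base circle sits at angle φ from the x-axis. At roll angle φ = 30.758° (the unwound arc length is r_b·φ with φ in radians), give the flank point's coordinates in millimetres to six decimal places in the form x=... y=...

pitch radius r_p = m·N/2 = 3.924·68/2 = 133.416000
base radius r_b = r_p·cos α = 133.416000·cos 22.533° = 123.230885
roll angle φ = 30.758° = 0.53682837 rad
x = r_b·(cos φ + φ·sin φ) = 123.230885·(0.85933501 + 0.53682837·0.51141308) = 139.728551
y = r_b·(sin φ − φ·cos φ) = 123.230885·(0.51141308 − 0.53682837·0.85933501) = 6.173579

x=139.728551 y=6.173579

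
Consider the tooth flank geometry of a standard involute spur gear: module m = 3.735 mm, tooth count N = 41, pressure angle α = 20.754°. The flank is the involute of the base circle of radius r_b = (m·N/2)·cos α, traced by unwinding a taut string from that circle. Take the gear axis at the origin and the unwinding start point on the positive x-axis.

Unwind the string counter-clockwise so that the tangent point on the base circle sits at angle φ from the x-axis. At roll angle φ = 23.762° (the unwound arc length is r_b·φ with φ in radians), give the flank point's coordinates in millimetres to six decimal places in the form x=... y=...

x=77.494237 y=1.673320

pitch radius r_p = m·N/2 = 3.735·41/2 = 76.567500
base radius r_b = r_p·cos α = 76.567500·cos 20.754° = 71.599071
roll angle φ = 23.762° = 0.41472514 rad
x = r_b·(cos φ + φ·sin φ) = 71.599071·(0.91522711 + 0.41472514·0.40293838) = 77.494237
y = r_b·(sin φ − φ·cos φ) = 71.599071·(0.40293838 − 0.41472514·0.91522711) = 1.673320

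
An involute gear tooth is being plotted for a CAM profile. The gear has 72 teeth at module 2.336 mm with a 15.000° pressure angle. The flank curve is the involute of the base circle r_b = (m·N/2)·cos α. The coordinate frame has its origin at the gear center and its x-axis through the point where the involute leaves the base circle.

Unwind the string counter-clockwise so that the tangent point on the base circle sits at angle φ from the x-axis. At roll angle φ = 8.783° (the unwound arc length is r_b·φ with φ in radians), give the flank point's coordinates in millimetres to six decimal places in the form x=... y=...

pitch radius r_p = m·N/2 = 2.336·72/2 = 84.096000
base radius r_b = r_p·cos α = 84.096000·cos 15.000° = 81.230498
roll angle φ = 8.783° = 0.15329227 rad
x = r_b·(cos φ + φ·sin φ) = 81.230498·(0.98827373 + 0.15329227·0.15269262) = 82.179297
y = r_b·(sin φ − φ·cos φ) = 81.230498·(0.15269262 − 0.15329227·0.98827373) = 0.097306

x=82.179297 y=0.097306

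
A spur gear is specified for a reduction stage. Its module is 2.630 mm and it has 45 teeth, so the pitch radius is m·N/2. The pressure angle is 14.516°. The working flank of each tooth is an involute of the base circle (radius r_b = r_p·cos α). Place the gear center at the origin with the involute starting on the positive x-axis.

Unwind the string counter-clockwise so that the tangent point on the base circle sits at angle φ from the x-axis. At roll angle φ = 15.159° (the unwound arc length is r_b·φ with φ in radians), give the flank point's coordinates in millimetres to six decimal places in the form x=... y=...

x=59.256046 y=0.351178

pitch radius r_p = m·N/2 = 2.630·45/2 = 59.175000
base radius r_b = r_p·cos α = 59.175000·cos 14.516° = 57.285997
roll angle φ = 15.159° = 0.26457446 rad
x = r_b·(cos φ + φ·sin φ) = 57.285997·(0.96520387 + 0.26457446·0.26149856) = 59.256046
y = r_b·(sin φ − φ·cos φ) = 57.285997·(0.26149856 − 0.26457446·0.96520387) = 0.351178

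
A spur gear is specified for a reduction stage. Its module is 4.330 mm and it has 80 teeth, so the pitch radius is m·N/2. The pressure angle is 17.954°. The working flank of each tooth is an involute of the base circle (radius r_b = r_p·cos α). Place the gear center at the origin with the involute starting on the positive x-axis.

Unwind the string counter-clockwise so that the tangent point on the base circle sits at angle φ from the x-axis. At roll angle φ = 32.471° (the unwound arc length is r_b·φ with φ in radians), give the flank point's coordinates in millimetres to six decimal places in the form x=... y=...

pitch radius r_p = m·N/2 = 4.330·80/2 = 173.200000
base radius r_b = r_p·cos α = 173.200000·cos 17.954° = 164.765906
roll angle φ = 32.471° = 0.56672586 rad
x = r_b·(cos φ + φ·sin φ) = 164.765906·(0.84366329 + 0.56672586·0.53687266) = 189.138558
y = r_b·(sin φ − φ·cos φ) = 164.765906·(0.53687266 − 0.56672586·0.84366329) = 9.679479

x=189.138558 y=9.679479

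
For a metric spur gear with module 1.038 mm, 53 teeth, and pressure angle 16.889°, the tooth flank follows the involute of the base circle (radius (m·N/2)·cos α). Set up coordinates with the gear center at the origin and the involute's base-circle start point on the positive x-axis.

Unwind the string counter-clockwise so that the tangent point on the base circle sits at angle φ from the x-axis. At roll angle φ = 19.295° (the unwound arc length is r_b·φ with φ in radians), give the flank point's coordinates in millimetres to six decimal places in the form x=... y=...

pitch radius r_p = m·N/2 = 1.038·53/2 = 27.507000
base radius r_b = r_p·cos α = 27.507000·cos 16.889° = 26.320606
roll angle φ = 19.295° = 0.33676128 rad
x = r_b·(cos φ + φ·sin φ) = 26.320606·(0.94382979 + 0.33676128·0.33043203) = 27.771043
y = r_b·(sin φ − φ·cos φ) = 26.320606·(0.33043203 − 0.33676128·0.94382979) = 0.331290

x=27.771043 y=0.331290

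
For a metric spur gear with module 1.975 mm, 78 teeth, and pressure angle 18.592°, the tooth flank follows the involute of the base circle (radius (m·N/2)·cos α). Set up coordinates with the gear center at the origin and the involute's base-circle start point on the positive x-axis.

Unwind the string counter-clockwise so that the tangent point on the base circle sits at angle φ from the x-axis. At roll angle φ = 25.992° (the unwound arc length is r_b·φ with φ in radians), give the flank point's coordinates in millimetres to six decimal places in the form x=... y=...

x=80.135253 y=2.225463

pitch radius r_p = m·N/2 = 1.975·78/2 = 77.025000
base radius r_b = r_p·cos α = 77.025000·cos 18.592° = 73.005291
roll angle φ = 25.992° = 0.45364598 rad
x = r_b·(cos φ + φ·sin φ) = 73.005291·(0.89885525 + 0.45364598·0.43824565) = 80.135253
y = r_b·(sin φ − φ·cos φ) = 73.005291·(0.43824565 − 0.45364598·0.89885525) = 2.225463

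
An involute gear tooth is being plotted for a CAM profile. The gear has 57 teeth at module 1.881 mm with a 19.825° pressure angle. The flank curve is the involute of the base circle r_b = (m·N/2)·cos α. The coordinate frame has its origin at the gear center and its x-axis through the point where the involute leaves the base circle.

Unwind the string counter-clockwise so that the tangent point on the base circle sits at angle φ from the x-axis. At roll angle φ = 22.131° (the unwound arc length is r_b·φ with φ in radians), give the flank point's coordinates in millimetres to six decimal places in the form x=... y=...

x=54.054185 y=0.954378

pitch radius r_p = m·N/2 = 1.881·57/2 = 53.608500
base radius r_b = r_p·cos α = 53.608500·cos 19.825° = 50.431278
roll angle φ = 22.131° = 0.38625882 rad
x = r_b·(cos φ + φ·sin φ) = 50.431278·(0.92632494 + 0.38625882·0.37672551) = 54.054185
y = r_b·(sin φ − φ·cos φ) = 50.431278·(0.37672551 − 0.38625882·0.92632494) = 0.954378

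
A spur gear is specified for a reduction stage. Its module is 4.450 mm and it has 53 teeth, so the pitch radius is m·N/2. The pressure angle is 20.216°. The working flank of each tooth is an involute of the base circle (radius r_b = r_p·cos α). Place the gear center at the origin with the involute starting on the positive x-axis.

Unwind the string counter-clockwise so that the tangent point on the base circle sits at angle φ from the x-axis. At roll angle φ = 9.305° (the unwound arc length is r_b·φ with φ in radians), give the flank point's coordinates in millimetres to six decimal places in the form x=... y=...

pitch radius r_p = m·N/2 = 4.450·53/2 = 117.925000
base radius r_b = r_p·cos α = 117.925000·cos 20.216° = 110.660414
roll angle φ = 9.305° = 0.16240289 rad
x = r_b·(cos φ + φ·sin φ) = 110.660414·(0.98684161 + 0.16240289·0.16168994) = 112.110124
y = r_b·(sin φ − φ·cos φ) = 110.660414·(0.16168994 − 0.16240289·0.98684161) = 0.157582

x=112.110124 y=0.157582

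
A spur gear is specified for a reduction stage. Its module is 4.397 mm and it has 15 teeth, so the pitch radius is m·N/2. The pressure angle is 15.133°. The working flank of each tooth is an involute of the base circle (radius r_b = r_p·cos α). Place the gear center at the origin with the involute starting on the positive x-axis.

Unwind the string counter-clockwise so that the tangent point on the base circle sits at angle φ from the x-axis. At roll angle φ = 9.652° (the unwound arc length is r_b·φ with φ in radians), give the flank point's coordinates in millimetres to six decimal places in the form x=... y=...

x=32.282420 y=0.050585

pitch radius r_p = m·N/2 = 4.397·15/2 = 32.977500
base radius r_b = r_p·cos α = 32.977500·cos 15.133° = 31.833920
roll angle φ = 9.652° = 0.16845918 rad
x = r_b·(cos φ + φ·sin φ) = 31.833920·(0.98584428 + 0.16845918·0.16766354) = 32.282420
y = r_b·(sin φ − φ·cos φ) = 31.833920·(0.16766354 − 0.16845918·0.98584428) = 0.050585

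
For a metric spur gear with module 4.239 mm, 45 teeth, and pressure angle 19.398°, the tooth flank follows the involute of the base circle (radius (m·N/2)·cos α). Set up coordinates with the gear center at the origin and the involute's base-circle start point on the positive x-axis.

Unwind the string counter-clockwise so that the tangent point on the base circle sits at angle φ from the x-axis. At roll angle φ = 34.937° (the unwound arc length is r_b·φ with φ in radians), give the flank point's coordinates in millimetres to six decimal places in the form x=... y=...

pitch radius r_p = m·N/2 = 4.239·45/2 = 95.377500
base radius r_b = r_p·cos α = 95.377500·cos 19.398° = 89.963325
roll angle φ = 34.937° = 0.60976568 rad
x = r_b·(cos φ + φ·sin φ) = 89.963325·(0.81978223 + 0.60976568·0.57267539) = 105.165330
y = r_b·(sin φ − φ·cos φ) = 89.963325·(0.57267539 − 0.60976568·0.81978223) = 6.549358

x=105.165330 y=6.549358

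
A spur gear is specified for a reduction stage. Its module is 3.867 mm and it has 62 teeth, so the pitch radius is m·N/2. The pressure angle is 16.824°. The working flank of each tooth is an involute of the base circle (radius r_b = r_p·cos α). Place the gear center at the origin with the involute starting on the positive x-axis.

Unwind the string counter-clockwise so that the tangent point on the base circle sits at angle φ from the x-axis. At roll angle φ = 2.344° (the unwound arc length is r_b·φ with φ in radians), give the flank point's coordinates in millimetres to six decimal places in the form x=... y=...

pitch radius r_p = m·N/2 = 3.867·62/2 = 119.877000
base radius r_b = r_p·cos α = 119.877000·cos 16.824° = 114.746066
roll angle φ = 2.344° = 0.04091052 rad
x = r_b·(cos φ + φ·sin φ) = 114.746066·(0.99916328 + 0.04091052·0.04089911) = 114.842049
y = r_b·(sin φ − φ·cos φ) = 114.746066·(0.04089911 − 0.04091052·0.99916328) = 0.002618

x=114.842049 y=0.002618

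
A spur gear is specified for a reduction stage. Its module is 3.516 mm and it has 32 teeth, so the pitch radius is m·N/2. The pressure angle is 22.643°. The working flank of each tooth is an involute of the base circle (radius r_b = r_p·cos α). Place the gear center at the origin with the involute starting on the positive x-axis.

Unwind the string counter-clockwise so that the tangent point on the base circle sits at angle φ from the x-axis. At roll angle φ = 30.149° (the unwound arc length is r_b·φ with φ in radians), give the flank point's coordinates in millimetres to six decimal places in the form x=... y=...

x=58.617852 y=2.452394

pitch radius r_p = m·N/2 = 3.516·32/2 = 56.256000
base radius r_b = r_p·cos α = 56.256000·cos 22.643° = 51.919875
roll angle φ = 30.149° = 0.52619932 rad
x = r_b·(cos φ + φ·sin φ) = 51.919875·(0.86472221 + 0.52619932·0.50225044) = 58.617852
y = r_b·(sin φ − φ·cos φ) = 51.919875·(0.50225044 − 0.52619932·0.86472221) = 2.452394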